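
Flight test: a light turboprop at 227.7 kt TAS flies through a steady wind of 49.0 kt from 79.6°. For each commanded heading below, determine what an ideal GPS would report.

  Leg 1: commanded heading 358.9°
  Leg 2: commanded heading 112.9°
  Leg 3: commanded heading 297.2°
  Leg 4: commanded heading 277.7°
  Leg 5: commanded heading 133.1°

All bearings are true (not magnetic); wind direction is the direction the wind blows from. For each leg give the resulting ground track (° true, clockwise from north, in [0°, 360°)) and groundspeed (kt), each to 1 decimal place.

Leg 1: track=346.5°, groundspeed=225.0 kt
Leg 2: track=121.1°, groundspeed=188.7 kt
Leg 3: track=290.8°, groundspeed=268.2 kt
Leg 4: track=274.5°, groundspeed=274.7 kt
Leg 5: track=144.3°, groundspeed=202.4 kt

Leg 1: heading 358.9°; drift -12.4° → track 346.5°, groundspeed 225.0 kt
Leg 2: heading 112.9°; drift +8.2° → track 121.1°, groundspeed 188.7 kt
Leg 3: heading 297.2°; drift -6.4° → track 290.8°, groundspeed 268.2 kt
Leg 4: heading 277.7°; drift -3.2° → track 274.5°, groundspeed 274.7 kt
Leg 5: heading 133.1°; drift +11.2° → track 144.3°, groundspeed 202.4 kt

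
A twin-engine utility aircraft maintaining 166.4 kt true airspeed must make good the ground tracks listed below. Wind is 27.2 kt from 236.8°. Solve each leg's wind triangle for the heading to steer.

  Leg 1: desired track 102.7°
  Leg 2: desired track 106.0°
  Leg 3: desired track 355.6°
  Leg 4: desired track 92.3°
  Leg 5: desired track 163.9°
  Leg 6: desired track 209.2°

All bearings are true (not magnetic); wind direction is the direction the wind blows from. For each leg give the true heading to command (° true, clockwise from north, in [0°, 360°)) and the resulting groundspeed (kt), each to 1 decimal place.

Leg 1: desired track 102.7°; wind correction +6.7° → command heading 109.4°, groundspeed 184.2 kt
Leg 2: desired track 106.0°; wind correction +7.1° → command heading 113.1°, groundspeed 182.9 kt
Leg 3: desired track 355.6°; wind correction -8.2° → command heading 347.4°, groundspeed 177.8 kt
Leg 4: desired track 92.3°; wind correction +5.4° → command heading 97.7°, groundspeed 187.8 kt
Leg 5: desired track 163.9°; wind correction +9.0° → command heading 172.9°, groundspeed 156.4 kt
Leg 6: desired track 209.2°; wind correction +4.3° → command heading 213.5°, groundspeed 141.8 kt

Leg 1: heading=109.4°, groundspeed=184.2 kt
Leg 2: heading=113.1°, groundspeed=182.9 kt
Leg 3: heading=347.4°, groundspeed=177.8 kt
Leg 4: heading=97.7°, groundspeed=187.8 kt
Leg 5: heading=172.9°, groundspeed=156.4 kt
Leg 6: heading=213.5°, groundspeed=141.8 kt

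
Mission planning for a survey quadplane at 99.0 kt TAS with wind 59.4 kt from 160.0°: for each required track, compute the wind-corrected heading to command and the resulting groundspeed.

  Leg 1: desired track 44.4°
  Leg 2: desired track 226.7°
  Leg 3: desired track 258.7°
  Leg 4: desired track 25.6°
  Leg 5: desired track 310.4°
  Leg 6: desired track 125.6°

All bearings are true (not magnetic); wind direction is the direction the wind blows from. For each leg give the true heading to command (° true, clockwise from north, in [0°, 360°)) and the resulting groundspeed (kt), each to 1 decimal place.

Leg 1: desired track 44.4°; wind correction +32.8° → command heading 77.2°, groundspeed 108.9 kt
Leg 2: desired track 226.7°; wind correction -33.4° → command heading 193.3°, groundspeed 59.1 kt
Leg 3: desired track 258.7°; wind correction -36.4° → command heading 222.3°, groundspeed 88.7 kt
Leg 4: desired track 25.6°; wind correction +25.4° → command heading 51.0°, groundspeed 131.0 kt
Leg 5: desired track 310.4°; wind correction -17.2° → command heading 293.2°, groundspeed 146.2 kt
Leg 6: desired track 125.6°; wind correction +19.8° → command heading 145.4°, groundspeed 44.1 kt

Leg 1: heading=77.2°, groundspeed=108.9 kt
Leg 2: heading=193.3°, groundspeed=59.1 kt
Leg 3: heading=222.3°, groundspeed=88.7 kt
Leg 4: heading=51.0°, groundspeed=131.0 kt
Leg 5: heading=293.2°, groundspeed=146.2 kt
Leg 6: heading=145.4°, groundspeed=44.1 kt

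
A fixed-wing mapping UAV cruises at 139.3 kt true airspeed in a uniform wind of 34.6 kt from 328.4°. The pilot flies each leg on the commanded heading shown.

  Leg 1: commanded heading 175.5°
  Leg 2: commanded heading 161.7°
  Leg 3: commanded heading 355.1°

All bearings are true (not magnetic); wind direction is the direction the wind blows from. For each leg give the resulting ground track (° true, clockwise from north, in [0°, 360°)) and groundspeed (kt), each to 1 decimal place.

Leg 1: heading 175.5°; drift -5.3° → track 170.2°, groundspeed 170.8 kt
Leg 2: heading 161.7°; drift -2.6° → track 159.1°, groundspeed 173.2 kt
Leg 3: heading 355.1°; drift +8.2° → track 3.3°, groundspeed 109.5 kt

Leg 1: track=170.2°, groundspeed=170.8 kt
Leg 2: track=159.1°, groundspeed=173.2 kt
Leg 3: track=3.3°, groundspeed=109.5 kt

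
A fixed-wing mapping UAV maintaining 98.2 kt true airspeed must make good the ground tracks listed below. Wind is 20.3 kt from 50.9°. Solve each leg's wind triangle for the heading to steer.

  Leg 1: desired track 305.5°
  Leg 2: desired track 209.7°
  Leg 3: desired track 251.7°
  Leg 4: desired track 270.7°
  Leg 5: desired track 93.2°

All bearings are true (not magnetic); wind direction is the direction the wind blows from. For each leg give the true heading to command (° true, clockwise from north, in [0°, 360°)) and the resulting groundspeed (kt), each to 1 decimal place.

Leg 1: heading=317.0°, groundspeed=101.6 kt
Leg 2: heading=205.4°, groundspeed=116.9 kt
Leg 3: heading=255.9°, groundspeed=116.9 kt
Leg 4: heading=278.3°, groundspeed=112.9 kt
Leg 5: heading=85.2°, groundspeed=82.2 kt

Leg 1: desired track 305.5°; wind correction +11.5° → command heading 317.0°, groundspeed 101.6 kt
Leg 2: desired track 209.7°; wind correction -4.3° → command heading 205.4°, groundspeed 116.9 kt
Leg 3: desired track 251.7°; wind correction +4.2° → command heading 255.9°, groundspeed 116.9 kt
Leg 4: desired track 270.7°; wind correction +7.6° → command heading 278.3°, groundspeed 112.9 kt
Leg 5: desired track 93.2°; wind correction -8.0° → command heading 85.2°, groundspeed 82.2 kt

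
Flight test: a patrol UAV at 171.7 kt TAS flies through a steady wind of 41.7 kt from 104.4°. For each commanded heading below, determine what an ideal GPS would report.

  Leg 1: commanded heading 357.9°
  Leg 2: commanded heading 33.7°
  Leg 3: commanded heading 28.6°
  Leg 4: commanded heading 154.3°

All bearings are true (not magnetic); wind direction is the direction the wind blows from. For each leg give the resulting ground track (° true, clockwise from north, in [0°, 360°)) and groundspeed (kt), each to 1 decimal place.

Leg 1: track=345.6°, groundspeed=187.8 kt
Leg 2: track=19.7°, groundspeed=162.7 kt
Leg 3: track=14.5°, groundspeed=166.5 kt
Leg 4: track=166.7°, groundspeed=148.3 kt

Leg 1: heading 357.9°; drift -12.3° → track 345.6°, groundspeed 187.8 kt
Leg 2: heading 33.7°; drift -14.0° → track 19.7°, groundspeed 162.7 kt
Leg 3: heading 28.6°; drift -14.1° → track 14.5°, groundspeed 166.5 kt
Leg 4: heading 154.3°; drift +12.4° → track 166.7°, groundspeed 148.3 kt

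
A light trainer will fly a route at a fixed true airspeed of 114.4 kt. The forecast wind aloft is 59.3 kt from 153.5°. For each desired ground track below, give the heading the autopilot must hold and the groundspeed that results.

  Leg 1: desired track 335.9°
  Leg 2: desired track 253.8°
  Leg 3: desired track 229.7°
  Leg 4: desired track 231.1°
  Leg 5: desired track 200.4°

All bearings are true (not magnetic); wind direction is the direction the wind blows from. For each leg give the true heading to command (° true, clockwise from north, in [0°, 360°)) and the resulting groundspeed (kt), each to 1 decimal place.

Leg 1: heading=337.1°, groundspeed=173.6 kt
Leg 2: heading=223.1°, groundspeed=109.0 kt
Leg 3: heading=199.5°, groundspeed=84.7 kt
Leg 4: heading=200.7°, groundspeed=85.9 kt
Leg 5: heading=178.2°, groundspeed=65.4 kt

Leg 1: desired track 335.9°; wind correction +1.2° → command heading 337.1°, groundspeed 173.6 kt
Leg 2: desired track 253.8°; wind correction -30.7° → command heading 223.1°, groundspeed 109.0 kt
Leg 3: desired track 229.7°; wind correction -30.2° → command heading 199.5°, groundspeed 84.7 kt
Leg 4: desired track 231.1°; wind correction -30.4° → command heading 200.7°, groundspeed 85.9 kt
Leg 5: desired track 200.4°; wind correction -22.2° → command heading 178.2°, groundspeed 65.4 kt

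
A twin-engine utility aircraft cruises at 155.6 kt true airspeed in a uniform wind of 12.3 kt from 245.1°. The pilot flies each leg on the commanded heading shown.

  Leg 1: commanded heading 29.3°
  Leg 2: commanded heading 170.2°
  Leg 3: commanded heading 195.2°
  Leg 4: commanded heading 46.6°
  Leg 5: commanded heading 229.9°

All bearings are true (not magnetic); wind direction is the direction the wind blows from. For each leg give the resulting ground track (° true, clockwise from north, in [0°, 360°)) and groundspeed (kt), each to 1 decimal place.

Leg 1: heading 29.3°; drift +2.5° → track 31.8°, groundspeed 165.7 kt
Leg 2: heading 170.2°; drift -4.5° → track 165.7°, groundspeed 152.9 kt
Leg 3: heading 195.2°; drift -3.6° → track 191.6°, groundspeed 148.0 kt
Leg 4: heading 46.6°; drift +1.3° → track 47.9°, groundspeed 167.3 kt
Leg 5: heading 229.9°; drift -1.3° → track 228.6°, groundspeed 143.8 kt

Leg 1: track=31.8°, groundspeed=165.7 kt
Leg 2: track=165.7°, groundspeed=152.9 kt
Leg 3: track=191.6°, groundspeed=148.0 kt
Leg 4: track=47.9°, groundspeed=167.3 kt
Leg 5: track=228.6°, groundspeed=143.8 kt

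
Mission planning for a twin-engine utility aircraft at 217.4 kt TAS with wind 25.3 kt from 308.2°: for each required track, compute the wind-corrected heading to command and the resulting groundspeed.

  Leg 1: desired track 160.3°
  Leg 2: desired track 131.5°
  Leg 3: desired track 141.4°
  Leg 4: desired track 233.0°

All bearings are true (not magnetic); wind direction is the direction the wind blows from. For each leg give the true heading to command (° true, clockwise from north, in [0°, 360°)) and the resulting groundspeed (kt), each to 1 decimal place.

Leg 1: desired track 160.3°; wind correction +3.5° → command heading 163.8°, groundspeed 238.4 kt
Leg 2: desired track 131.5°; wind correction +0.4° → command heading 131.9°, groundspeed 242.7 kt
Leg 3: desired track 141.4°; wind correction +1.5° → command heading 142.9°, groundspeed 242.0 kt
Leg 4: desired track 233.0°; wind correction +6.5° → command heading 239.5°, groundspeed 209.6 kt

Leg 1: heading=163.8°, groundspeed=238.4 kt
Leg 2: heading=131.9°, groundspeed=242.7 kt
Leg 3: heading=142.9°, groundspeed=242.0 kt
Leg 4: heading=239.5°, groundspeed=209.6 kt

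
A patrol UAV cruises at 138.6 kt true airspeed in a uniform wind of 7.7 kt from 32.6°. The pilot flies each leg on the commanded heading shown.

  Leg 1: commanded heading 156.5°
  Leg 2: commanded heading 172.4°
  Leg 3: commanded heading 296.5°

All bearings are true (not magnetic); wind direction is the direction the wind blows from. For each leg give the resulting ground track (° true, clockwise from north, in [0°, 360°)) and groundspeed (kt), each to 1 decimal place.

Leg 1: heading 156.5°; drift +2.6° → track 159.1°, groundspeed 143.0 kt
Leg 2: heading 172.4°; drift +2.0° → track 174.4°, groundspeed 144.6 kt
Leg 3: heading 296.5°; drift -3.1° → track 293.4°, groundspeed 139.6 kt

Leg 1: track=159.1°, groundspeed=143.0 kt
Leg 2: track=174.4°, groundspeed=144.6 kt
Leg 3: track=293.4°, groundspeed=139.6 kt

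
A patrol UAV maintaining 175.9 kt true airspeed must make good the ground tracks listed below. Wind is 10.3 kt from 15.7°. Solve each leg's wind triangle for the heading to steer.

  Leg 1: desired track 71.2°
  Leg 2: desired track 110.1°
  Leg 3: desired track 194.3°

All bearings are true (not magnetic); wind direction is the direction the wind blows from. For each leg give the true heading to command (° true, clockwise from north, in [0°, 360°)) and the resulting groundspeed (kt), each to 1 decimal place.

Leg 1: desired track 71.2°; wind correction -2.8° → command heading 68.4°, groundspeed 169.9 kt
Leg 2: desired track 110.1°; wind correction -3.3° → command heading 106.8°, groundspeed 176.4 kt
Leg 3: desired track 194.3°; wind correction -0.1° → command heading 194.2°, groundspeed 186.2 kt

Leg 1: heading=68.4°, groundspeed=169.9 kt
Leg 2: heading=106.8°, groundspeed=176.4 kt
Leg 3: heading=194.2°, groundspeed=186.2 kt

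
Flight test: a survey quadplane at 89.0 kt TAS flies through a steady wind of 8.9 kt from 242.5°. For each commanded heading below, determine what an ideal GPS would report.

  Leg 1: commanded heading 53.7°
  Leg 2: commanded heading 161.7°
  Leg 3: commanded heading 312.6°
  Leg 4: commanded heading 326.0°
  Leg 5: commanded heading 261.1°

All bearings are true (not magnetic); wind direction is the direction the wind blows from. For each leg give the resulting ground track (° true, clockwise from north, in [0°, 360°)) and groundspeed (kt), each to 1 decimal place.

Leg 1: track=54.5°, groundspeed=97.8 kt
Leg 2: track=156.0°, groundspeed=88.0 kt
Leg 3: track=318.2°, groundspeed=86.4 kt
Leg 4: track=331.7°, groundspeed=88.4 kt
Leg 5: track=263.1°, groundspeed=80.6 kt

Leg 1: heading 53.7°; drift +0.8° → track 54.5°, groundspeed 97.8 kt
Leg 2: heading 161.7°; drift -5.7° → track 156.0°, groundspeed 88.0 kt
Leg 3: heading 312.6°; drift +5.6° → track 318.2°, groundspeed 86.4 kt
Leg 4: heading 326.0°; drift +5.7° → track 331.7°, groundspeed 88.4 kt
Leg 5: heading 261.1°; drift +2.0° → track 263.1°, groundspeed 80.6 kt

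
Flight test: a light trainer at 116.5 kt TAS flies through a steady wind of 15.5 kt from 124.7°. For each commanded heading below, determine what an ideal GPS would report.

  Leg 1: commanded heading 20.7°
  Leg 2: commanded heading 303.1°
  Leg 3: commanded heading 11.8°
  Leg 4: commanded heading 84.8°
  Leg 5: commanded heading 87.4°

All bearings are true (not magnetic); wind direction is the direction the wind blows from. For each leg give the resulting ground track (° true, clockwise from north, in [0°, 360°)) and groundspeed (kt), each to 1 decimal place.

Leg 1: heading 20.7°; drift -7.1° → track 13.6°, groundspeed 121.2 kt
Leg 2: heading 303.1°; drift +0.2° → track 303.3°, groundspeed 132.0 kt
Leg 3: heading 11.8°; drift -6.6° → track 5.2°, groundspeed 123.4 kt
Leg 4: heading 84.8°; drift -5.4° → track 79.4°, groundspeed 105.1 kt
Leg 5: heading 87.4°; drift -5.2° → track 82.2°, groundspeed 104.6 kt

Leg 1: track=13.6°, groundspeed=121.2 kt
Leg 2: track=303.3°, groundspeed=132.0 kt
Leg 3: track=5.2°, groundspeed=123.4 kt
Leg 4: track=79.4°, groundspeed=105.1 kt
Leg 5: track=82.2°, groundspeed=104.6 kt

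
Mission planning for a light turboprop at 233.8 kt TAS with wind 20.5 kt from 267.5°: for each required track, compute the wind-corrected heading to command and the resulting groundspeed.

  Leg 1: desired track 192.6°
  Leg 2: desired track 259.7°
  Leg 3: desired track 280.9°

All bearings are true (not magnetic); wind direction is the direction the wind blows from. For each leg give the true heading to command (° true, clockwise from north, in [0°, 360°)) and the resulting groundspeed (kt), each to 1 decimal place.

Leg 1: heading=197.5°, groundspeed=227.6 kt
Leg 2: heading=260.4°, groundspeed=213.5 kt
Leg 3: heading=279.7°, groundspeed=213.8 kt

Leg 1: desired track 192.6°; wind correction +4.9° → command heading 197.5°, groundspeed 227.6 kt
Leg 2: desired track 259.7°; wind correction +0.7° → command heading 260.4°, groundspeed 213.5 kt
Leg 3: desired track 280.9°; wind correction -1.2° → command heading 279.7°, groundspeed 213.8 kt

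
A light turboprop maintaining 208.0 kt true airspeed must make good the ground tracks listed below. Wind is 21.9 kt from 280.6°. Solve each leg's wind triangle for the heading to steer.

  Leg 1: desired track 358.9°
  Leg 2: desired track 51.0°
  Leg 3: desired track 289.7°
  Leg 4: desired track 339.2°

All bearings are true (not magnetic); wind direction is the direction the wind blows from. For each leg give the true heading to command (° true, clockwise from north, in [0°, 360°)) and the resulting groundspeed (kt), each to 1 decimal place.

Leg 1: heading=353.0°, groundspeed=202.5 kt
Leg 2: heading=46.4°, groundspeed=221.5 kt
Leg 3: heading=288.7°, groundspeed=186.3 kt
Leg 4: heading=334.0°, groundspeed=195.7 kt

Leg 1: desired track 358.9°; wind correction -5.9° → command heading 353.0°, groundspeed 202.5 kt
Leg 2: desired track 51.0°; wind correction -4.6° → command heading 46.4°, groundspeed 221.5 kt
Leg 3: desired track 289.7°; wind correction -1.0° → command heading 288.7°, groundspeed 186.3 kt
Leg 4: desired track 339.2°; wind correction -5.2° → command heading 334.0°, groundspeed 195.7 kt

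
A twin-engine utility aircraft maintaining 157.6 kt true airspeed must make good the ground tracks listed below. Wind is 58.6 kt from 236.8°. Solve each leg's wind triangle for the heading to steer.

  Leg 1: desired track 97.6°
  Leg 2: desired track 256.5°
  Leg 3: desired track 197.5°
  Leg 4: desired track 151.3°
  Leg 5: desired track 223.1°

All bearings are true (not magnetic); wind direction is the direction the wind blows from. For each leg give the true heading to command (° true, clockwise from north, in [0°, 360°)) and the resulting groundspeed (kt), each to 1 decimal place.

Leg 1: heading=111.7°, groundspeed=197.2 kt
Leg 2: heading=249.3°, groundspeed=101.2 kt
Leg 3: heading=211.1°, groundspeed=107.8 kt
Leg 4: heading=173.1°, groundspeed=141.8 kt
Leg 5: heading=228.2°, groundspeed=100.1 kt

Leg 1: desired track 97.6°; wind correction +14.1° → command heading 111.7°, groundspeed 197.2 kt
Leg 2: desired track 256.5°; wind correction -7.2° → command heading 249.3°, groundspeed 101.2 kt
Leg 3: desired track 197.5°; wind correction +13.6° → command heading 211.1°, groundspeed 107.8 kt
Leg 4: desired track 151.3°; wind correction +21.8° → command heading 173.1°, groundspeed 141.8 kt
Leg 5: desired track 223.1°; wind correction +5.1° → command heading 228.2°, groundspeed 100.1 kt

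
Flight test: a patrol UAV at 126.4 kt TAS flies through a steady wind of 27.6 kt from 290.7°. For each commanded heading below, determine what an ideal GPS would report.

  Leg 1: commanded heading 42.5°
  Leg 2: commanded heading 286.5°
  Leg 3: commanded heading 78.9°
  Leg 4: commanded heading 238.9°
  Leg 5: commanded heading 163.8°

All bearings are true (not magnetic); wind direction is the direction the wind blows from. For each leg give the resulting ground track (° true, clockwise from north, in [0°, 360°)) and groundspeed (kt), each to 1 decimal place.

Leg 1: track=53.1°, groundspeed=139.0 kt
Leg 2: track=285.3°, groundspeed=98.9 kt
Leg 3: track=84.4°, groundspeed=150.6 kt
Leg 4: track=227.7°, groundspeed=111.5 kt
Leg 5: track=155.0°, groundspeed=144.7 kt

Leg 1: heading 42.5°; drift +10.6° → track 53.1°, groundspeed 139.0 kt
Leg 2: heading 286.5°; drift -1.2° → track 285.3°, groundspeed 98.9 kt
Leg 3: heading 78.9°; drift +5.5° → track 84.4°, groundspeed 150.6 kt
Leg 4: heading 238.9°; drift -11.2° → track 227.7°, groundspeed 111.5 kt
Leg 5: heading 163.8°; drift -8.8° → track 155.0°, groundspeed 144.7 kt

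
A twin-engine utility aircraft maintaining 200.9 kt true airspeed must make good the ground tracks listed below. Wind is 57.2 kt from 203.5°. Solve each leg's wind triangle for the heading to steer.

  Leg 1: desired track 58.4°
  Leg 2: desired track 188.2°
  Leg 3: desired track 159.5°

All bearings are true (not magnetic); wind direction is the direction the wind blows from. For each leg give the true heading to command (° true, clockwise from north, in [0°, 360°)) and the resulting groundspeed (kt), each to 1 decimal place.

Leg 1: heading=67.8°, groundspeed=245.1 kt
Leg 2: heading=192.5°, groundspeed=145.2 kt
Leg 3: heading=170.9°, groundspeed=155.8 kt

Leg 1: desired track 58.4°; wind correction +9.4° → command heading 67.8°, groundspeed 245.1 kt
Leg 2: desired track 188.2°; wind correction +4.3° → command heading 192.5°, groundspeed 145.2 kt
Leg 3: desired track 159.5°; wind correction +11.4° → command heading 170.9°, groundspeed 155.8 kt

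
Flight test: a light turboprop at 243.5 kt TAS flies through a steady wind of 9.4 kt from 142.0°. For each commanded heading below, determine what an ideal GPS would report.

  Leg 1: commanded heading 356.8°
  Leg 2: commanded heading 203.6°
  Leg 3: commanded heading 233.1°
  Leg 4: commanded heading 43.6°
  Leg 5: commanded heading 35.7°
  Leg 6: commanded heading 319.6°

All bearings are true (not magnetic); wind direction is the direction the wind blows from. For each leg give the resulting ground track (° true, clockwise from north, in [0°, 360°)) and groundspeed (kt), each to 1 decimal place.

Leg 1: heading 356.8°; drift -1.2° → track 355.6°, groundspeed 251.3 kt
Leg 2: heading 203.6°; drift +2.0° → track 205.6°, groundspeed 239.2 kt
Leg 3: heading 233.1°; drift +2.2° → track 235.3°, groundspeed 243.9 kt
Leg 4: heading 43.6°; drift -2.2° → track 41.4°, groundspeed 245.0 kt
Leg 5: heading 35.7°; drift -2.1° → track 33.6°, groundspeed 246.3 kt
Leg 6: heading 319.6°; drift +0.1° → track 319.7°, groundspeed 252.9 kt

Leg 1: track=355.6°, groundspeed=251.3 kt
Leg 2: track=205.6°, groundspeed=239.2 kt
Leg 3: track=235.3°, groundspeed=243.9 kt
Leg 4: track=41.4°, groundspeed=245.0 kt
Leg 5: track=33.6°, groundspeed=246.3 kt
Leg 6: track=319.7°, groundspeed=252.9 kt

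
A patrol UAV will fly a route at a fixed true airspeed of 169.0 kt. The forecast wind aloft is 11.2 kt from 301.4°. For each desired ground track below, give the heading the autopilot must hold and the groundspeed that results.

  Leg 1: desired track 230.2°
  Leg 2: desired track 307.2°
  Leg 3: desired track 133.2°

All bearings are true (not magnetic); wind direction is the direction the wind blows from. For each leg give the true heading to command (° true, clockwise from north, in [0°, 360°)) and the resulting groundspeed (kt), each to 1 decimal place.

Leg 1: heading=233.8°, groundspeed=165.1 kt
Leg 2: heading=306.8°, groundspeed=157.9 kt
Leg 3: heading=134.0°, groundspeed=179.9 kt

Leg 1: desired track 230.2°; wind correction +3.6° → command heading 233.8°, groundspeed 165.1 kt
Leg 2: desired track 307.2°; wind correction -0.4° → command heading 306.8°, groundspeed 157.9 kt
Leg 3: desired track 133.2°; wind correction +0.8° → command heading 134.0°, groundspeed 179.9 kt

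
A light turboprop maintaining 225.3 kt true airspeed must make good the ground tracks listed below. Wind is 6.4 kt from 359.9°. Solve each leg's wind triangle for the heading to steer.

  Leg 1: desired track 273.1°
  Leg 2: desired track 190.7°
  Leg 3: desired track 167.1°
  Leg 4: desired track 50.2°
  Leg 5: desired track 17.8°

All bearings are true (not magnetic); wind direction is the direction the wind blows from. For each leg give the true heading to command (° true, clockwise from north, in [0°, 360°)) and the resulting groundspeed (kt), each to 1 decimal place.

Leg 1: heading=274.7°, groundspeed=224.9 kt
Leg 2: heading=191.0°, groundspeed=231.6 kt
Leg 3: heading=166.7°, groundspeed=231.5 kt
Leg 4: heading=48.9°, groundspeed=221.2 kt
Leg 5: heading=17.3°, groundspeed=219.2 kt

Leg 1: desired track 273.1°; wind correction +1.6° → command heading 274.7°, groundspeed 224.9 kt
Leg 2: desired track 190.7°; wind correction +0.3° → command heading 191.0°, groundspeed 231.6 kt
Leg 3: desired track 167.1°; wind correction -0.4° → command heading 166.7°, groundspeed 231.5 kt
Leg 4: desired track 50.2°; wind correction -1.3° → command heading 48.9°, groundspeed 221.2 kt
Leg 5: desired track 17.8°; wind correction -0.5° → command heading 17.3°, groundspeed 219.2 kt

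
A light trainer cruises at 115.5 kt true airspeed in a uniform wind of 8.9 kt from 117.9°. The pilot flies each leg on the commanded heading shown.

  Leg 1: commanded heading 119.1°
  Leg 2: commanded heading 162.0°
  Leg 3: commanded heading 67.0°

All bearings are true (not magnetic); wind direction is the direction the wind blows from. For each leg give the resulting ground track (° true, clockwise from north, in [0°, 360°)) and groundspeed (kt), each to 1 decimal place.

Leg 1: track=119.2°, groundspeed=106.6 kt
Leg 2: track=165.2°, groundspeed=109.3 kt
Leg 3: track=63.4°, groundspeed=110.1 kt

Leg 1: heading 119.1°; drift +0.1° → track 119.2°, groundspeed 106.6 kt
Leg 2: heading 162.0°; drift +3.2° → track 165.2°, groundspeed 109.3 kt
Leg 3: heading 67.0°; drift -3.6° → track 63.4°, groundspeed 110.1 kt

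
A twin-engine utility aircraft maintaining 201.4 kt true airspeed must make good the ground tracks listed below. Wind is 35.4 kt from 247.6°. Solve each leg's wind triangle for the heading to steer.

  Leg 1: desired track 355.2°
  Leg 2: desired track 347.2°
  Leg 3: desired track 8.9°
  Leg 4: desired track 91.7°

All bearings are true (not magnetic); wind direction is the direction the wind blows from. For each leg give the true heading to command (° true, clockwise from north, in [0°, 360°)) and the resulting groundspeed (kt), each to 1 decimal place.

Leg 1: desired track 355.2°; wind correction -9.6° → command heading 345.6°, groundspeed 209.3 kt
Leg 2: desired track 347.2°; wind correction -10.0° → command heading 337.2°, groundspeed 204.3 kt
Leg 3: desired track 8.9°; wind correction -8.6° → command heading 0.3°, groundspeed 217.5 kt
Leg 4: desired track 91.7°; wind correction +4.1° → command heading 95.8°, groundspeed 233.2 kt

Leg 1: heading=345.6°, groundspeed=209.3 kt
Leg 2: heading=337.2°, groundspeed=204.3 kt
Leg 3: heading=0.3°, groundspeed=217.5 kt
Leg 4: heading=95.8°, groundspeed=233.2 kt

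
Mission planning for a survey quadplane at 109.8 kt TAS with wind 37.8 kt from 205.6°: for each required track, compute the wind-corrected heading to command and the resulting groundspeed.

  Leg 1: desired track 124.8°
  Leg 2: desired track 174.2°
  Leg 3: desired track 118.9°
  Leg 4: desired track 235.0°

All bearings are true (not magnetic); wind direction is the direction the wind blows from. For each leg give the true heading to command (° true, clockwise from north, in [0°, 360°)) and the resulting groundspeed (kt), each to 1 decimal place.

Leg 1: heading=144.7°, groundspeed=97.2 kt
Leg 2: heading=184.5°, groundspeed=75.8 kt
Leg 3: heading=139.0°, groundspeed=100.9 kt
Leg 4: heading=225.3°, groundspeed=75.3 kt

Leg 1: desired track 124.8°; wind correction +19.9° → command heading 144.7°, groundspeed 97.2 kt
Leg 2: desired track 174.2°; wind correction +10.3° → command heading 184.5°, groundspeed 75.8 kt
Leg 3: desired track 118.9°; wind correction +20.1° → command heading 139.0°, groundspeed 100.9 kt
Leg 4: desired track 235.0°; wind correction -9.7° → command heading 225.3°, groundspeed 75.3 kt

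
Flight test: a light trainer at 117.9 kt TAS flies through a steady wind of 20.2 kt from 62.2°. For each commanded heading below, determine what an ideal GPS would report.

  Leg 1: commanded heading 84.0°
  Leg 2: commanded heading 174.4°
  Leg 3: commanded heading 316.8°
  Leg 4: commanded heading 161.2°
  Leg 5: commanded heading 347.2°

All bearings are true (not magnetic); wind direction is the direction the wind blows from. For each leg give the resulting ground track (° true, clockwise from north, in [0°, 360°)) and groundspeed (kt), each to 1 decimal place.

Leg 1: track=88.3°, groundspeed=99.4 kt
Leg 2: track=182.9°, groundspeed=126.9 kt
Leg 3: track=307.8°, groundspeed=124.8 kt
Leg 4: track=170.6°, groundspeed=122.7 kt
Leg 5: track=337.4°, groundspeed=114.3 kt

Leg 1: heading 84.0°; drift +4.3° → track 88.3°, groundspeed 99.4 kt
Leg 2: heading 174.4°; drift +8.5° → track 182.9°, groundspeed 126.9 kt
Leg 3: heading 316.8°; drift -9.0° → track 307.8°, groundspeed 124.8 kt
Leg 4: heading 161.2°; drift +9.4° → track 170.6°, groundspeed 122.7 kt
Leg 5: heading 347.2°; drift -9.8° → track 337.4°, groundspeed 114.3 kt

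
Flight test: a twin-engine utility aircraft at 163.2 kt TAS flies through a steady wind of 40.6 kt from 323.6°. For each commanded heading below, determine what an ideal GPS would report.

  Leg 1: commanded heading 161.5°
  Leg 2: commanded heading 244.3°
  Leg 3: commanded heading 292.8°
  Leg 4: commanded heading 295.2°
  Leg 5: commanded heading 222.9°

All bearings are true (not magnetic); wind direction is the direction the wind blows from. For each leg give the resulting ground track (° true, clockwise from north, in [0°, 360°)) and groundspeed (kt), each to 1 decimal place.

Leg 1: track=158.0°, groundspeed=202.2 kt
Leg 2: track=229.9°, groundspeed=160.7 kt
Leg 3: track=283.6°, groundspeed=130.0 kt
Leg 4: track=286.6°, groundspeed=128.9 kt
Leg 5: track=209.7°, groundspeed=175.3 kt

Leg 1: heading 161.5°; drift -3.5° → track 158.0°, groundspeed 202.2 kt
Leg 2: heading 244.3°; drift -14.4° → track 229.9°, groundspeed 160.7 kt
Leg 3: heading 292.8°; drift -9.2° → track 283.6°, groundspeed 130.0 kt
Leg 4: heading 295.2°; drift -8.6° → track 286.6°, groundspeed 128.9 kt
Leg 5: heading 222.9°; drift -13.2° → track 209.7°, groundspeed 175.3 kt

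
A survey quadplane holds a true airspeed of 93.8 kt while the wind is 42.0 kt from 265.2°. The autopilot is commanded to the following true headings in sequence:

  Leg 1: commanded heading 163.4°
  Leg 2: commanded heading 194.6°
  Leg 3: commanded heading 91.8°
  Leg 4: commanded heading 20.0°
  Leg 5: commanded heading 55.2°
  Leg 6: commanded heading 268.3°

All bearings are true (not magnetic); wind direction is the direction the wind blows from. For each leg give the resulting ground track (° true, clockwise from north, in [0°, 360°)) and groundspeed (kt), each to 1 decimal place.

Leg 1: track=141.5°, groundspeed=110.3 kt
Leg 2: track=168.2°, groundspeed=89.1 kt
Leg 3: track=89.8°, groundspeed=135.6 kt
Leg 4: track=38.9°, groundspeed=117.8 kt
Leg 5: track=64.4°, groundspeed=131.9 kt
Leg 6: track=270.8°, groundspeed=51.9 kt

Leg 1: heading 163.4°; drift -21.9° → track 141.5°, groundspeed 110.3 kt
Leg 2: heading 194.6°; drift -26.4° → track 168.2°, groundspeed 89.1 kt
Leg 3: heading 91.8°; drift -2.0° → track 89.8°, groundspeed 135.6 kt
Leg 4: heading 20.0°; drift +18.9° → track 38.9°, groundspeed 117.8 kt
Leg 5: heading 55.2°; drift +9.2° → track 64.4°, groundspeed 131.9 kt
Leg 6: heading 268.3°; drift +2.5° → track 270.8°, groundspeed 51.9 kt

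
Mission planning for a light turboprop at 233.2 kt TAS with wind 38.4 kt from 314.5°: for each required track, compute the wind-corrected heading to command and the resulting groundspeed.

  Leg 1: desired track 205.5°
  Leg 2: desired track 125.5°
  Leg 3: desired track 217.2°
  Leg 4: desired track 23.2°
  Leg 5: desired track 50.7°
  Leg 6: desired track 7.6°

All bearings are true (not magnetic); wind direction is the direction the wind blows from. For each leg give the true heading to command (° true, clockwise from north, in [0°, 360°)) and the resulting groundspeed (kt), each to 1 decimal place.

Leg 1: desired track 205.5°; wind correction +9.0° → command heading 214.5°, groundspeed 242.9 kt
Leg 2: desired track 125.5°; wind correction -1.5° → command heading 124.0°, groundspeed 271.0 kt
Leg 3: desired track 217.2°; wind correction +9.4° → command heading 226.6°, groundspeed 234.9 kt
Leg 4: desired track 23.2°; wind correction -8.8° → command heading 14.4°, groundspeed 216.5 kt
Leg 5: desired track 50.7°; wind correction -9.4° → command heading 41.3°, groundspeed 234.2 kt
Leg 6: desired track 7.6°; wind correction -7.6° → command heading 0.0°, groundspeed 208.1 kt

Leg 1: heading=214.5°, groundspeed=242.9 kt
Leg 2: heading=124.0°, groundspeed=271.0 kt
Leg 3: heading=226.6°, groundspeed=234.9 kt
Leg 4: heading=14.4°, groundspeed=216.5 kt
Leg 5: heading=41.3°, groundspeed=234.2 kt
Leg 6: heading=0.0°, groundspeed=208.1 kt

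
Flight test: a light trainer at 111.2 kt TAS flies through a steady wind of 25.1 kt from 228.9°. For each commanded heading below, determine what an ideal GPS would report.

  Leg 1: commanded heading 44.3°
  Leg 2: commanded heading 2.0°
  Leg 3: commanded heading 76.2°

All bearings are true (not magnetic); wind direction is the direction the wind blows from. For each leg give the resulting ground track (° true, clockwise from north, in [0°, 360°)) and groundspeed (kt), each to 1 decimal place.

Leg 1: heading 44.3°; drift +0.8° → track 45.1°, groundspeed 136.2 kt
Leg 2: heading 2.0°; drift +8.1° → track 10.1°, groundspeed 129.7 kt
Leg 3: heading 76.2°; drift -4.9° → track 71.3°, groundspeed 134.0 kt

Leg 1: track=45.1°, groundspeed=136.2 kt
Leg 2: track=10.1°, groundspeed=129.7 kt
Leg 3: track=71.3°, groundspeed=134.0 kt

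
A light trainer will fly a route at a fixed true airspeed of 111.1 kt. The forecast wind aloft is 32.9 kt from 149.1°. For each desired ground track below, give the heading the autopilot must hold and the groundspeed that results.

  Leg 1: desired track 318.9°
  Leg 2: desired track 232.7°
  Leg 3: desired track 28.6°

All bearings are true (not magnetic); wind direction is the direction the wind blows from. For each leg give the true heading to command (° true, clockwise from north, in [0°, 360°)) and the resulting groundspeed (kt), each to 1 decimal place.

Leg 1: heading=315.9°, groundspeed=143.3 kt
Leg 2: heading=215.6°, groundspeed=102.5 kt
Leg 3: heading=43.4°, groundspeed=124.1 kt

Leg 1: desired track 318.9°; wind correction -3.0° → command heading 315.9°, groundspeed 143.3 kt
Leg 2: desired track 232.7°; wind correction -17.1° → command heading 215.6°, groundspeed 102.5 kt
Leg 3: desired track 28.6°; wind correction +14.8° → command heading 43.4°, groundspeed 124.1 kt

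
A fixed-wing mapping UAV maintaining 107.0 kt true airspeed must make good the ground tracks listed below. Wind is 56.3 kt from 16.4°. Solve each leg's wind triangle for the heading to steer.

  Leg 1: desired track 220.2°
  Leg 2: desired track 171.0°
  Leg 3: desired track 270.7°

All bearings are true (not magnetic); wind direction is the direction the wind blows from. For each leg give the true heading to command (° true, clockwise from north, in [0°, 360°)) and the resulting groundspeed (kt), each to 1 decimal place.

Leg 1: desired track 220.2°; wind correction +12.3° → command heading 232.5°, groundspeed 156.1 kt
Leg 2: desired track 171.0°; wind correction -13.0° → command heading 158.0°, groundspeed 155.1 kt
Leg 3: desired track 270.7°; wind correction +30.4° → command heading 301.1°, groundspeed 107.5 kt

Leg 1: heading=232.5°, groundspeed=156.1 kt
Leg 2: heading=158.0°, groundspeed=155.1 kt
Leg 3: heading=301.1°, groundspeed=107.5 kt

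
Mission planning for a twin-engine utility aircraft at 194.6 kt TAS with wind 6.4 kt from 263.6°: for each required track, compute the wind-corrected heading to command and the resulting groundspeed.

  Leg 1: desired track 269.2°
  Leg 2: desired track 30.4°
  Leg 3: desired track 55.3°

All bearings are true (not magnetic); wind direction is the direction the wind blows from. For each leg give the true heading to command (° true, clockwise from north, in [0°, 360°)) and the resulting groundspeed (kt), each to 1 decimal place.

Leg 1: heading=269.0°, groundspeed=188.2 kt
Leg 2: heading=28.9°, groundspeed=198.4 kt
Leg 3: heading=54.4°, groundspeed=200.2 kt

Leg 1: desired track 269.2°; wind correction -0.2° → command heading 269.0°, groundspeed 188.2 kt
Leg 2: desired track 30.4°; wind correction -1.5° → command heading 28.9°, groundspeed 198.4 kt
Leg 3: desired track 55.3°; wind correction -0.9° → command heading 54.4°, groundspeed 200.2 kt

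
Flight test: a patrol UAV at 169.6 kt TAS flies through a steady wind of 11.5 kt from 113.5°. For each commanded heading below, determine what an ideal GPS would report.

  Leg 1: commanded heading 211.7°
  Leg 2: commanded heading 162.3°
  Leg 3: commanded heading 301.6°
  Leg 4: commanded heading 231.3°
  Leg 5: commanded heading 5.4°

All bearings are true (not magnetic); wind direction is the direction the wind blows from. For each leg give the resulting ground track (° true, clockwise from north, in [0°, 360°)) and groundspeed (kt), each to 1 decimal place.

Leg 1: track=215.5°, groundspeed=171.6 kt
Leg 2: track=165.4°, groundspeed=162.3 kt
Leg 3: track=301.1°, groundspeed=181.0 kt
Leg 4: track=234.6°, groundspeed=175.3 kt
Leg 5: track=1.8°, groundspeed=173.5 kt

Leg 1: heading 211.7°; drift +3.8° → track 215.5°, groundspeed 171.6 kt
Leg 2: heading 162.3°; drift +3.1° → track 165.4°, groundspeed 162.3 kt
Leg 3: heading 301.6°; drift -0.5° → track 301.1°, groundspeed 181.0 kt
Leg 4: heading 231.3°; drift +3.3° → track 234.6°, groundspeed 175.3 kt
Leg 5: heading 5.4°; drift -3.6° → track 1.8°, groundspeed 173.5 kt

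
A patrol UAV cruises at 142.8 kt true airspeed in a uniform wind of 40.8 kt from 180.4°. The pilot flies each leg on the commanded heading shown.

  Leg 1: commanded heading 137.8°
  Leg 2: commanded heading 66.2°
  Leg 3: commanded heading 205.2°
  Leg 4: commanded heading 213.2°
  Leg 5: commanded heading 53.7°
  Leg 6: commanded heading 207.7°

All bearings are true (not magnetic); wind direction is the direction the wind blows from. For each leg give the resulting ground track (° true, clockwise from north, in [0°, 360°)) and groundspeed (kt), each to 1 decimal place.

Leg 1: track=124.0°, groundspeed=116.1 kt
Leg 2: track=53.1°, groundspeed=163.8 kt
Leg 3: track=214.4°, groundspeed=107.1 kt
Leg 4: track=224.7°, groundspeed=110.7 kt
Leg 5: track=42.6°, groundspeed=170.4 kt
Leg 6: track=217.7°, groundspeed=108.2 kt

Leg 1: heading 137.8°; drift -13.8° → track 124.0°, groundspeed 116.1 kt
Leg 2: heading 66.2°; drift -13.1° → track 53.1°, groundspeed 163.8 kt
Leg 3: heading 205.2°; drift +9.2° → track 214.4°, groundspeed 107.1 kt
Leg 4: heading 213.2°; drift +11.5° → track 224.7°, groundspeed 110.7 kt
Leg 5: heading 53.7°; drift -11.1° → track 42.6°, groundspeed 170.4 kt
Leg 6: heading 207.7°; drift +10.0° → track 217.7°, groundspeed 108.2 kt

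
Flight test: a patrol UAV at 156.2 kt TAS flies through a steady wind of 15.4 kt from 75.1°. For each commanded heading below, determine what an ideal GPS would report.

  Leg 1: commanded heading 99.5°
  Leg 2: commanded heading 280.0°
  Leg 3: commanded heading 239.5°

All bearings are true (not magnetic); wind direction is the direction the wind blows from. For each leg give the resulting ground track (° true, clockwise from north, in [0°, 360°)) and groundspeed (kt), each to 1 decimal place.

Leg 1: track=102.1°, groundspeed=142.3 kt
Leg 2: track=277.8°, groundspeed=170.3 kt
Leg 3: track=240.9°, groundspeed=171.1 kt

Leg 1: heading 99.5°; drift +2.6° → track 102.1°, groundspeed 142.3 kt
Leg 2: heading 280.0°; drift -2.2° → track 277.8°, groundspeed 170.3 kt
Leg 3: heading 239.5°; drift +1.4° → track 240.9°, groundspeed 171.1 kt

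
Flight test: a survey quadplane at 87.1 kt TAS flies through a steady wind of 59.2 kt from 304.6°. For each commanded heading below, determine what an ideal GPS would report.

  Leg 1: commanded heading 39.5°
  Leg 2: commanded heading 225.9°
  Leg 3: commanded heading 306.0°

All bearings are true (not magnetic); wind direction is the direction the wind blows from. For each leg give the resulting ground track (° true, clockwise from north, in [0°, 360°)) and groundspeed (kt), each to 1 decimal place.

Leg 1: track=72.1°, groundspeed=109.4 kt
Leg 2: track=188.3°, groundspeed=95.2 kt
Leg 3: track=309.0°, groundspeed=28.0 kt

Leg 1: heading 39.5°; drift +32.6° → track 72.1°, groundspeed 109.4 kt
Leg 2: heading 225.9°; drift -37.6° → track 188.3°, groundspeed 95.2 kt
Leg 3: heading 306.0°; drift +3.0° → track 309.0°, groundspeed 28.0 kt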